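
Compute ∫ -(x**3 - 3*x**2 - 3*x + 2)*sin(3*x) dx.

x**3*cos(3*x)/3 - x**2*sin(3*x)/3 - x**2*cos(3*x) + 2*x*sin(3*x)/3 - 11*x*cos(3*x)/9 + 11*sin(3*x)/27 + 8*cos(3*x)/9 + C

Use integration by parts with u = x**3 - 3*x**2 - 3*x + 2, dv = -sin(3*x) dx, so v = cos(3*x)/3.
Apply parts 3 times (tabular method): alternate signs, differentiate u down to 0, integrate dv up.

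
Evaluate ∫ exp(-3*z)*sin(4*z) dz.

Let I denote the integral. Integrate by parts with u = sin(4*z), dv = exp(-3*z) dz, so v = -exp(-3*z)/3: I = -exp(-3*z)*sin(4*z)/3 + (4/3)·∫ exp(-3*z)*cos(4*z) dz.
Apply parts again with u = cos(4*z), dv = exp(-3*z) dz: ∫ exp(-3*z)*cos(4*z) dz = -exp(-3*z)*cos(4*z)/3 − (4/3)·I. Substituting back brings back I: I = -exp(-3*z)*sin(4*z)/3 - 4*exp(-3*z)*cos(4*z)/9 − (16/9)·I.
Solving for I: (1 + 16/9)·I equals the remaining terms, so I = (9/25)·(-exp(-3*z)*sin(4*z)/3 - 4*exp(-3*z)*cos(4*z)/9).

-3*exp(-3*z)*sin(4*z)/25 - 4*exp(-3*z)*cos(4*z)/25 + C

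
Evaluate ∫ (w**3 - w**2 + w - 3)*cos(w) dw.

Use integration by parts with u = w**3 - w**2 + w - 3, dv = cos(w) dw, so v = sin(w).
Apply parts 3 times (tabular method): alternate signs, differentiate u down to 0, integrate dv up.

w**3*sin(w) - w**2*sin(w) + 3*w**2*cos(w) - 5*w*sin(w) - 2*w*cos(w) - sin(w) - 5*cos(w) + C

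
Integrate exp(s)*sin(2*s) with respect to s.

exp(s)*sin(2*s)/5 - 2*exp(s)*cos(2*s)/5 + C

Let I denote the integral. Integrate by parts with u = sin(2*s), dv = exp(s) ds, so v = exp(s): I = exp(s)*sin(2*s) − 2·∫ exp(s)*cos(2*s) ds.
Apply parts again with u = cos(2*s), dv = exp(s) ds: ∫ exp(s)*cos(2*s) ds = exp(s)*cos(2*s) + 2·I. Substituting back brings back I: I = exp(s)*sin(2*s) - 2*exp(s)*cos(2*s) − 4·I.
Solving for I: (1 + 4)·I equals the remaining terms, so I = (1/5)·(exp(s)*sin(2*s) - 2*exp(s)*cos(2*s)).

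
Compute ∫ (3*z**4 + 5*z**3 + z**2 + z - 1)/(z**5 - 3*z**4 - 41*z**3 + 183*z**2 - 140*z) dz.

log(z)/140 + 843*log(z - 5)/80 - 369*log(z - 4)/44 + 3*log(z - 1)/32 + 1843*log(z + 7)/2464 + C

Factor the denominator: z*(z - 5)*(z - 4)*(z - 1)*(z + 7).
Partial-fraction decomposition: 1843/(2464*(z + 7)) + 3/(32*(z - 1)) - 369/(44*(z - 4)) + 843/(80*(z - 5)) + 1/(140*z).
Integrate each term: A/(z−a) contributes A·log|z−a|.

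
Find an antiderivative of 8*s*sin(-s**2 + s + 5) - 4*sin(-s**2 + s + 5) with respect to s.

Let u = s**2 - s - 5, so du = (2*s - 1) ds.
Rewriting, the integral becomes -4·∫ sin(u) du = -4·-cos(u).
Substituting back, u = s**2 - s - 5.

4*cos(-s**2 + s + 5) + C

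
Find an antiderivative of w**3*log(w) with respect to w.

Use integration by parts with u = log(w), dv = w**3 dw.
Then du = 1/w dw and v = w**4/4.

w**4*log(w)/4 - w**4/16 + C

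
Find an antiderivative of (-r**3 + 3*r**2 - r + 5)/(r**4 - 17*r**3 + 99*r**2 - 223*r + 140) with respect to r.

-11*log(r - 7)/2 + 25*log(r - 5)/4 - 5*log(r - 4)/3 - log(r - 1)/12 + C

Factor the denominator: (r - 7)*(r - 5)*(r - 4)*(r - 1).
Partial-fraction decomposition: -1/(12*(r - 1)) - 5/(3*(r - 4)) + 25/(4*(r - 5)) - 11/(2*(r - 7)).
Integrate each term: A/(r−a) contributes A·log|r−a|.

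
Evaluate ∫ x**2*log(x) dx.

Use integration by parts with u = log(x), dv = x**2 dx.
Then du = 1/x dx and v = x**3/3.

x**3*log(x)/3 - x**3/9 + C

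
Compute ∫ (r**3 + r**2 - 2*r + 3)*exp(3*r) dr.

Use integration by parts with u = r**3 + r**2 - 2*r + 3, dv = exp(3*r) dr, so v = exp(3*r)/3.
Apply parts 3 times (tabular method): alternate signs, differentiate u down to 0, integrate dv up.

(3*r**3 - 6*r + 11)*exp(3*r)/9 + C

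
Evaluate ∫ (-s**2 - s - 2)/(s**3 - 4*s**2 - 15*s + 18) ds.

-44*log(s - 6)/45 + log(s - 1)/5 - 2*log(s + 3)/9 + C

Factor the denominator: (s - 6)*(s - 1)*(s + 3).
Partial-fraction decomposition: -2/(9*(s + 3)) + 1/(5*(s - 1)) - 44/(45*(s - 6)).
Integrate each term: A/(s−a) contributes A·log|s−a|.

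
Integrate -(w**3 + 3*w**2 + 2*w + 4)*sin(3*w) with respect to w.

Use integration by parts with u = w**3 + 3*w**2 + 2*w + 4, dv = -sin(3*w) dw, so v = cos(3*w)/3.
Apply parts 3 times (tabular method): alternate signs, differentiate u down to 0, integrate dv up.

w**3*cos(3*w)/3 - w**2*sin(3*w)/3 + w**2*cos(3*w) - 2*w*sin(3*w)/3 + 4*w*cos(3*w)/9 - 4*sin(3*w)/27 + 10*cos(3*w)/9 + C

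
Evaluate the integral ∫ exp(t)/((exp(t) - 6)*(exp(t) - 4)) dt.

Let u = e^t, du = e^t dt.
The integral becomes ∫ du/((u-6)(u-4)); decompose into partial fractions.

log(exp(t) - 6)/2 - log(exp(t) - 4)/2 + C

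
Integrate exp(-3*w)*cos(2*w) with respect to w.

Let I denote the integral. Integrate by parts with u = cos(2*w), dv = exp(-3*w) dw, so v = -exp(-3*w)/3: I = -exp(-3*w)*cos(2*w)/3 − (2/3)·∫ exp(-3*w)*sin(2*w) dw.
Apply parts again with u = sin(2*w), dv = exp(-3*w) dw: ∫ exp(-3*w)*sin(2*w) dw = -exp(-3*w)*sin(2*w)/3 + (2/3)·I. Substituting back brings back I: I = 2*exp(-3*w)*sin(2*w)/9 - exp(-3*w)*cos(2*w)/3 − (4/9)·I.
Solving for I: (1 + 4/9)·I equals the remaining terms, so I = (9/13)·(2*exp(-3*w)*sin(2*w)/9 - exp(-3*w)*cos(2*w)/3).

2*exp(-3*w)*sin(2*w)/13 - 3*exp(-3*w)*cos(2*w)/13 + C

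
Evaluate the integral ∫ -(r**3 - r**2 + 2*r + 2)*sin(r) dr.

r**3*cos(r) - 3*r**2*sin(r) - r**2*cos(r) + 2*r*sin(r) - 4*r*cos(r) + 4*sin(r) + 4*cos(r) + C

Use integration by parts with u = r**3 - r**2 + 2*r + 2, dv = -sin(r) dr, so v = cos(r).
Apply parts 3 times (tabular method): alternate signs, differentiate u down to 0, integrate dv up.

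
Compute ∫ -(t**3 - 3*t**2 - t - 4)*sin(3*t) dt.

Use integration by parts with u = t**3 - 3*t**2 - t - 4, dv = -sin(3*t) dt, so v = cos(3*t)/3.
Apply parts 3 times (tabular method): alternate signs, differentiate u down to 0, integrate dv up.

t**3*cos(3*t)/3 - t**2*sin(3*t)/3 - t**2*cos(3*t) + 2*t*sin(3*t)/3 - 5*t*cos(3*t)/9 + 5*sin(3*t)/27 - 10*cos(3*t)/9 + C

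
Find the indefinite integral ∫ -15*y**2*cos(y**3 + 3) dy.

-5*sin(y**3 + 3) + C

Let u = y**3 + 3, so du = (3*y**2) dy.
Rewriting, the integral becomes -5·∫ cos(u) du = -5·sin(u).
Substituting back, u = y**3 + 3.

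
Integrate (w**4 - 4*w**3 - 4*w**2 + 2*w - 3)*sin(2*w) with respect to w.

Use integration by parts with u = w**4 - 4*w**3 - 4*w**2 + 2*w - 3, dv = sin(2*w) dw, so v = -cos(2*w)/2.
Apply parts 4 times (tabular method): alternate signs, differentiate u down to 0, integrate dv up.

-w**4*cos(2*w)/2 + w**3*sin(2*w) + 2*w**3*cos(2*w) - 3*w**2*sin(2*w) + 7*w**2*cos(2*w)/2 - 7*w*sin(2*w)/2 - 4*w*cos(2*w) + 2*sin(2*w) - cos(2*w)/4 + C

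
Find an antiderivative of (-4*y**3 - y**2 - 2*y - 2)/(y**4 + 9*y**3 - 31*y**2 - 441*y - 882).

Factor the denominator: (y - 7)*(y + 3)*(y + 6)*(y + 7).
Partial-fraction decomposition: -1335/(56*(y + 7)) + 838/(39*(y + 6)) - 103/(120*(y + 3)) - 1437/(1820*(y - 7)).
Integrate each term: A/(y−a) contributes A·log|y−a|.

-1437*log(y - 7)/1820 - 103*log(y + 3)/120 + 838*log(y + 6)/39 - 1335*log(y + 7)/56 + C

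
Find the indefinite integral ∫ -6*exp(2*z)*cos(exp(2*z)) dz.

Let u = exp(2*z), so du = (2*exp(2*z)) dz.
Rewriting, the integral becomes -3·∫ cos(u) du = -3·sin(u).
Substituting back, u = exp(2*z).

-3*sin(exp(2*z)) + C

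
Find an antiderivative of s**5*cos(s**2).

Let u = s², du = 2s ds; rewrite as (1/2)∫ u^2·cos(1u) du.
Now integrate by parts 2 times.

s**4*sin(s**2)/2 + s**2*cos(s**2) - sin(s**2) + C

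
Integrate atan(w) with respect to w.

w*atan(w) - log(w**2 + 1)/2 + C

Use integration by parts with u = arctan(w), dv = dw.
Then du = 1/(w**2 + 1) dw.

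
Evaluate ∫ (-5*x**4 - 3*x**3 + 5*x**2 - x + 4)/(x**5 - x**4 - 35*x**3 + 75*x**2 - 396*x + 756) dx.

Factor the denominator: (x - 6)*(x - 2)*(x + 7)*(x**2 + 9).
Partial-fraction decomposition: -2*(1061*x + 2694)/(3393*(x**2 + 9)) - 5360/(3393*(x + 7)) + 41/(234*(x - 2)) - 695/(234*(x - 6)).
Integrate each term; A/(x−a) gives A·log|x−a|; the (Bx+D)/(x²+p²) term gives a log and an atan.

-695*log(x - 6)/234 + 41*log(x - 2)/234 - 5360*log(x + 7)/3393 - 1061*log(x**2 + 9)/3393 - 1796*atan(x/3)/3393 + C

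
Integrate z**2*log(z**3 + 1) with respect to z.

z**3*log(z**3 + 1)/3 - z**3/3 + log(z**3 + 1)/3 + C

Let u = z**3 + 1, so du = (3*z**2) dz.
The integral becomes (1/3)·∫ log(u) du; integrate by parts with u′=log(u), dv′=du.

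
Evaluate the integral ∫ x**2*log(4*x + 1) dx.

x**3*log(4*x + 1)/3 - x**3/9 + x**2/24 - x/48 + log(4*x + 1)/192 + C

Use integration by parts with u = log(4*x + 1), dv = x**2 dx.
Then du = 4/(4*x + 1) dx and v = x**3/3.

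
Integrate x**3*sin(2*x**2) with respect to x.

-x**2*cos(2*x**2)/4 + sin(2*x**2)/8 + C

Let u = x², du = 2x dx; rewrite as (1/2)∫ u^1·sin(2u) du.
Now integrate by parts 1 time.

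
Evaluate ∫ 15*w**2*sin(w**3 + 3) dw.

Let u = w**3 + 3, so du = (3*w**2) dw.
Rewriting, the integral becomes 5·∫ sin(u) du = 5·-cos(u).
Substituting back, u = w**3 + 3.

-5*cos(w**3 + 3) + C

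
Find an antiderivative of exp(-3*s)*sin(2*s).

Let I denote the integral. Integrate by parts with u = sin(2*s), dv = exp(-3*s) ds, so v = -exp(-3*s)/3: I = -exp(-3*s)*sin(2*s)/3 + (2/3)·∫ exp(-3*s)*cos(2*s) ds.
Apply parts again with u = cos(2*s), dv = exp(-3*s) ds: ∫ exp(-3*s)*cos(2*s) ds = -exp(-3*s)*cos(2*s)/3 − (2/3)·I. Substituting back brings back I: I = -exp(-3*s)*sin(2*s)/3 - 2*exp(-3*s)*cos(2*s)/9 − (4/9)·I.
Solving for I: (1 + 4/9)·I equals the remaining terms, so I = (9/13)·(-exp(-3*s)*sin(2*s)/3 - 2*exp(-3*s)*cos(2*s)/9).

-3*exp(-3*s)*sin(2*s)/13 - 2*exp(-3*s)*cos(2*s)/13 + C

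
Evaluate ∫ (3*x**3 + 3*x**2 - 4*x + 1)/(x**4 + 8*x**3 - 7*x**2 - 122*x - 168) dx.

Factor the denominator: (x - 4)*(x + 2)*(x + 3)*(x + 7).
Partial-fraction decomposition: 853/(220*(x + 7)) - 41/(28*(x + 3)) + 1/(10*(x + 2)) + 75/(154*(x - 4)).
Integrate each term: A/(x−a) contributes A·log|x−a|.

75*log(x - 4)/154 + log(x + 2)/10 - 41*log(x + 3)/28 + 853*log(x + 7)/220 + C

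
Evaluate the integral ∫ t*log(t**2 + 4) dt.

Let u = t**2 + 4, so du = (2*t) dt.
The integral becomes (1/2)·∫ log(u) du; integrate by parts with u′=log(u), dv′=du.

t**2*log(t**2 + 4)/2 - t**2/2 + 2*log(t**2 + 4) + C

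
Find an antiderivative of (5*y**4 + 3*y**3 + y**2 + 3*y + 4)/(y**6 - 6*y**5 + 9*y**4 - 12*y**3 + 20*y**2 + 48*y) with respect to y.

Factor the denominator: y*(y - 4)*(y - 3)*(y + 1)*(y**2 + 4).
Partial-fraction decomposition: -(711*y + 404)/(1300*(y**2 + 4)) - 1/(25*(y + 1)) - 127/(39*(y - 3)) + 94/(25*(y - 4)) + 1/(12*y).
Integrate each term; A/(y−a) gives A·log|y−a|; the (By+D)/(y²+p²) term gives a log and an atan.

log(y)/12 + 94*log(y - 4)/25 - 127*log(y - 3)/39 - log(y + 1)/25 - 711*log(y**2 + 4)/2600 - 101*atan(y/2)/650 + C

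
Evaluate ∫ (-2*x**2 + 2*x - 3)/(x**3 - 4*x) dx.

Factor the denominator: x*(x - 2)*(x + 2).
Partial-fraction decomposition: -15/(8*(x + 2)) - 7/(8*(x - 2)) + 3/(4*x).
Integrate each term: A/(x−a) contributes A·log|x−a|.

3*log(x)/4 - 7*log(x - 2)/8 - 15*log(x + 2)/8 + C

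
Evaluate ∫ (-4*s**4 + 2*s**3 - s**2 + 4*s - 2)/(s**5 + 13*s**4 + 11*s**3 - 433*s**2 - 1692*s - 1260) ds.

-2383*log(s - 6)/6006 + 13*log(s + 1)/840 - 2797*log(s + 5)/88 + 2839*log(s + 6)/30 - 10369*log(s + 7)/156 + C

Factor the denominator: (s - 6)*(s + 1)*(s + 5)*(s + 6)*(s + 7).
Partial-fraction decomposition: -10369/(156*(s + 7)) + 2839/(30*(s + 6)) - 2797/(88*(s + 5)) + 13/(840*(s + 1)) - 2383/(6006*(s - 6)).
Integrate each term: A/(s−a) contributes A·log|s−a|.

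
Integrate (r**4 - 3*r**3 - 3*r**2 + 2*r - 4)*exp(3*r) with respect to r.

(27*r**4 - 117*r**3 + 36*r**2 + 30*r - 118)*exp(3*r)/81 + C

Use integration by parts with u = r**4 - 3*r**3 - 3*r**2 + 2*r - 4, dv = exp(3*r) dr, so v = exp(3*r)/3.
Apply parts 4 times (tabular method): alternate signs, differentiate u down to 0, integrate dv up.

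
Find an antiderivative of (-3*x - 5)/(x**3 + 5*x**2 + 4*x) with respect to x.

-5*log(x)/4 + 2*log(x + 1)/3 + 7*log(x + 4)/12 + C

Factor the denominator: x*(x + 1)*(x + 4).
Partial-fraction decomposition: 7/(12*(x + 4)) + 2/(3*(x + 1)) - 5/(4*x).
Integrate each term: A/(x−a) contributes A·log|x−a|.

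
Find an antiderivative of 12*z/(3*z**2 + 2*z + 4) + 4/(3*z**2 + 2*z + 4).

Let u = 3*z**2 + 2*z + 4, so du = (6*z + 2) dz.
Rewriting, the integral becomes 2·∫ 1/u du = 2·log(u).
Substituting back, u = 3*z**2 + 2*z + 4.

2*log(3*z**2 + 2*z + 4) + C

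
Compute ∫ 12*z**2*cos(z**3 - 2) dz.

4*sin(z**3 - 2) + C

Let u = z**3 - 2, so du = (3*z**2) dz.
Rewriting, the integral becomes 4·∫ cos(u) du = 4·sin(u).
Substituting back, u = z**3 - 2.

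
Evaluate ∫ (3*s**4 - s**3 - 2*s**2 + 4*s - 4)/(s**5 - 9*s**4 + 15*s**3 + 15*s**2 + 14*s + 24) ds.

1810*log(s - 6)/259 - 342*log(s - 4)/85 - 3*log(s + 1)/35 + 38*log(s**2 + 1)/629 + 49*atan(s)/629 + C

Factor the denominator: (s - 6)*(s - 4)*(s + 1)*(s**2 + 1).
Partial-fraction decomposition: (76*s + 49)/(629*(s**2 + 1)) - 3/(35*(s + 1)) - 342/(85*(s - 4)) + 1810/(259*(s - 6)).
Integrate each term; A/(s−a) gives A·log|s−a|; the (Bs+D)/(s²+p²) term gives a log and an atan.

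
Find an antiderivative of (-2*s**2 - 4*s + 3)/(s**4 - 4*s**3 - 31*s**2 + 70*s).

3*log(s)/70 - 41*log(s - 7)/140 + 13*log(s - 2)/70 + 9*log(s + 5)/140 + C

Factor the denominator: s*(s - 7)*(s - 2)*(s + 5).
Partial-fraction decomposition: 9/(140*(s + 5)) + 13/(70*(s - 2)) - 41/(140*(s - 7)) + 3/(70*s).
Integrate each term: A/(s−a) contributes A·log|s−a|.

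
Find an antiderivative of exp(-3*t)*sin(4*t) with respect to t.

-3*exp(-3*t)*sin(4*t)/25 - 4*exp(-3*t)*cos(4*t)/25 + C

Let I denote the integral. Integrate by parts with u = sin(4*t), dv = exp(-3*t) dt, so v = -exp(-3*t)/3: I = -exp(-3*t)*sin(4*t)/3 + (4/3)·∫ exp(-3*t)*cos(4*t) dt.
Apply parts again with u = cos(4*t), dv = exp(-3*t) dt: ∫ exp(-3*t)*cos(4*t) dt = -exp(-3*t)*cos(4*t)/3 − (4/3)·I. Substituting back brings back I: I = -exp(-3*t)*sin(4*t)/3 - 4*exp(-3*t)*cos(4*t)/9 − (16/9)·I.
Solving for I: (1 + 16/9)·I equals the remaining terms, so I = (9/25)·(-exp(-3*t)*sin(4*t)/3 - 4*exp(-3*t)*cos(4*t)/9).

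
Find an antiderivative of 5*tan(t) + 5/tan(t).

Let u = tan(t), so du = (tan(t)**2 + 1) dt.
Rewriting, the integral becomes 5·∫ 1/u du = 5·log(u).
Substituting back, u = tan(t).

5*log(tan(t)) + C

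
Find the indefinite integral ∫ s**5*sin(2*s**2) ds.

-s**4*cos(2*s**2)/4 + s**2*sin(2*s**2)/4 + cos(2*s**2)/8 + C

Let u = s², du = 2s ds; rewrite as (1/2)∫ u^2·sin(2u) du.
Now integrate by parts 2 times.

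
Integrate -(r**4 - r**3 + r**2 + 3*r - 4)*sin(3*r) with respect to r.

r**4*cos(3*r)/3 - 4*r**3*sin(3*r)/9 - r**3*cos(3*r)/3 + r**2*sin(3*r)/3 - r**2*cos(3*r)/9 + 2*r*sin(3*r)/27 + 11*r*cos(3*r)/9 - 11*sin(3*r)/27 - 106*cos(3*r)/81 + C

Use integration by parts with u = r**4 - r**3 + r**2 + 3*r - 4, dv = -sin(3*r) dr, so v = cos(3*r)/3.
Apply parts 4 times (tabular method): alternate signs, differentiate u down to 0, integrate dv up.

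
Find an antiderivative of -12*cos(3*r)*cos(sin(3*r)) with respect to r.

-4*sin(sin(3*r)) + C

Let u = sin(3*r), so du = (3*cos(3*r)) dr.
Rewriting, the integral becomes -4·∫ cos(u) du = -4·sin(u).
Substituting back, u = sin(3*r).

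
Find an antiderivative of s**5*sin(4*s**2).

-s**4*cos(4*s**2)/8 + s**2*sin(4*s**2)/16 + cos(4*s**2)/64 + C

Let u = s², du = 2s ds; rewrite as (1/2)∫ u^2·sin(4u) du.
Now integrate by parts 2 times.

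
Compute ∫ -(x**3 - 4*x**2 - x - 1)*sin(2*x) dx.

Use integration by parts with u = x**3 - 4*x**2 - x - 1, dv = -sin(2*x) dx, so v = cos(2*x)/2.
Apply parts 3 times (tabular method): alternate signs, differentiate u down to 0, integrate dv up.

x**3*cos(2*x)/2 - 3*x**2*sin(2*x)/4 - 2*x**2*cos(2*x) + 2*x*sin(2*x) - 5*x*cos(2*x)/4 + 5*sin(2*x)/8 + cos(2*x)/2 + C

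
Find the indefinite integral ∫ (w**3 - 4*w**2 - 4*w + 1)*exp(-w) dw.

Use integration by parts with u = w**3 - 4*w**2 - 4*w + 1, dv = exp(-w) dw, so v = -exp(-w).
Apply parts 3 times (tabular method): alternate signs, differentiate u down to 0, integrate dv up.

(-w**3 + w**2 + 6*w + 5)*exp(-w) + C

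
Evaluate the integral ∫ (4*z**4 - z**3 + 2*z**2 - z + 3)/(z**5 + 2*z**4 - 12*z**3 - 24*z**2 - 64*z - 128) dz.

Factor the denominator: (z - 4)*(z + 2)*(z + 4)*(z**2 + 4).
Partial-fraction decomposition: (53*z - 130)/(160*(z**2 + 4)) + 1127/(320*(z + 4)) - 85/(96*(z + 2)) + 991/(960*(z - 4)).
Integrate each term; A/(z−a) gives A·log|z−a|; the (Bz+D)/(z²+p²) term gives a log and an atan.

991*log(z - 4)/960 - 85*log(z + 2)/96 + 1127*log(z + 4)/320 + 53*log(z**2 + 4)/320 - 13*atan(z/2)/32 + C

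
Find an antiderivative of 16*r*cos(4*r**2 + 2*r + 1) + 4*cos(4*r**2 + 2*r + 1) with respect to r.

2*sin(4*r**2 + 2*r + 1) + C

Let u = 4*r**2 + 2*r + 1, so du = (8*r + 2) dr.
Rewriting, the integral becomes 2·∫ cos(u) du = 2·sin(u).
Substituting back, u = 4*r**2 + 2*r + 1.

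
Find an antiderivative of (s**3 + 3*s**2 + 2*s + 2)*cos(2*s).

s**3*sin(2*s)/2 + 3*s**2*sin(2*s)/2 + 3*s**2*cos(2*s)/4 + s*sin(2*s)/4 + 3*s*cos(2*s)/2 + sin(2*s)/4 + cos(2*s)/8 + C

Use integration by parts with u = s**3 + 3*s**2 + 2*s + 2, dv = cos(2*s) ds, so v = sin(2*s)/2.
Apply parts 3 times (tabular method): alternate signs, differentiate u down to 0, integrate dv up.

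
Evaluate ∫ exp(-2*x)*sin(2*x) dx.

-exp(-2*x)*sin(2*x)/4 - exp(-2*x)*cos(2*x)/4 + C

Let I denote the integral. Integrate by parts with u = sin(2*x), dv = exp(-2*x) dx, so v = -exp(-2*x)/2: I = -exp(-2*x)*sin(2*x)/2 + ∫ exp(-2*x)*cos(2*x) dx.
Apply parts again with u = cos(2*x), dv = exp(-2*x) dx: ∫ exp(-2*x)*cos(2*x) dx = -exp(-2*x)*cos(2*x)/2 − I. Substituting back brings back I: I = -exp(-2*x)*sin(2*x)/2 - exp(-2*x)*cos(2*x)/2 − I.
Solving for I: (1 + 1)·I equals the remaining terms, so I = (1/2)·(-exp(-2*x)*sin(2*x)/2 - exp(-2*x)*cos(2*x)/2).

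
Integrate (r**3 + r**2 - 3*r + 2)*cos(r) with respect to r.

r**3*sin(r) + r**2*sin(r) + 3*r**2*cos(r) - 9*r*sin(r) + 2*r*cos(r) - 9*cos(r) + C

Use integration by parts with u = r**3 + r**2 - 3*r + 2, dv = cos(r) dr, so v = sin(r).
Apply parts 3 times (tabular method): alternate signs, differentiate u down to 0, integrate dv up.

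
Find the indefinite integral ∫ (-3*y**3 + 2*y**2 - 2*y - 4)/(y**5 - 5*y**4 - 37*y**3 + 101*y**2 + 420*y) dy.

-log(y)/105 - 949*log(y - 7)/1540 + 113*log(y - 5)/240 - 101*log(y + 3)/240 + 19*log(y + 4)/33 + C

Factor the denominator: y*(y - 7)*(y - 5)*(y + 3)*(y + 4).
Partial-fraction decomposition: 19/(33*(y + 4)) - 101/(240*(y + 3)) + 113/(240*(y - 5)) - 949/(1540*(y - 7)) - 1/(105*y).
Integrate each term: A/(y−a) contributes A·log|y−a|.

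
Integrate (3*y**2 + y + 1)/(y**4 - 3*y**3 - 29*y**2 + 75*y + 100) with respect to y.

27*log(y - 5)/20 - 53*log(y - 4)/45 + log(y + 1)/40 - 71*log(y + 5)/360 + C

Factor the denominator: (y - 5)*(y - 4)*(y + 1)*(y + 5).
Partial-fraction decomposition: -71/(360*(y + 5)) + 1/(40*(y + 1)) - 53/(45*(y - 4)) + 27/(20*(y - 5)).
Integrate each term: A/(y−a) contributes A·log|y−a|.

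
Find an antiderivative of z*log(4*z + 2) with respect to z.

z**2*log(4*z + 2)/2 - z**2/4 + z/4 - log(2*z + 1)/8 + C

Use integration by parts with u = log(4*z + 2), dv = z dz.
Then du = 4/(4*z + 2) dz and v = z**2/2.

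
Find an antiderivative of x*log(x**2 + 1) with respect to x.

Let u = x**2 + 1, so du = (2*x) dx.
The integral becomes (1/2)·∫ log(u) du; integrate by parts with u′=log(u), dv′=du.

x**2*log(x**2 + 1)/2 - x**2/2 + log(x**2 + 1)/2 + C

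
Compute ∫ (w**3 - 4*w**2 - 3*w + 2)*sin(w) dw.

-w**3*cos(w) + 3*w**2*sin(w) + 4*w**2*cos(w) - 8*w*sin(w) + 9*w*cos(w) - 9*sin(w) - 10*cos(w) + C

Use integration by parts with u = w**3 - 4*w**2 - 3*w + 2, dv = sin(w) dw, so v = -cos(w).
Apply parts 3 times (tabular method): alternate signs, differentiate u down to 0, integrate dv up.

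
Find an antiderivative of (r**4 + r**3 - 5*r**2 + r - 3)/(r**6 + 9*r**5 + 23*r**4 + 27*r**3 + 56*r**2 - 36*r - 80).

Factor the denominator: (r - 1)*(r + 1)*(r + 4)*(r + 5)*(r**2 + 4).
Partial-fraction decomposition: 3*(23*r - 28)/(580*(r**2 + 4)) - 367/(696*(r + 5)) + 7/(20*(r + 4)) + 3/(40*(r + 1)) - 1/(60*(r - 1)).
Integrate each term; A/(r−a) gives A·log|r−a|; the (Br+D)/(r²+p²) term gives a log and an atan.

-log(r - 1)/60 + 3*log(r + 1)/40 + 7*log(r + 4)/20 - 367*log(r + 5)/696 + 69*log(r**2 + 4)/1160 - 21*atan(r/2)/290 + C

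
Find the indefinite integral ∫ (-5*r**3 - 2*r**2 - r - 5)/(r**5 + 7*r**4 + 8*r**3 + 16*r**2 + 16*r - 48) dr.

Factor the denominator: (r - 1)*(r + 2)*(r + 6)*(r**2 + 4).
Partial-fraction decomposition: -(19*r + 3)/(40*(r**2 + 4)) + 1009/(1120*(r + 6)) - 29/(96*(r + 2)) - 13/(105*(r - 1)).
Integrate each term; A/(r−a) gives A·log|r−a|; the (Br+D)/(r²+p²) term gives a log and an atan.

-13*log(r - 1)/105 - 29*log(r + 2)/96 + 1009*log(r + 6)/1120 - 19*log(r**2 + 4)/80 - 3*atan(r/2)/80 + C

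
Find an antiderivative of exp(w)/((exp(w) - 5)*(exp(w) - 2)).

Let u = e^w, du = e^w dw.
The integral becomes ∫ du/((u-2)(u-5)); decompose into partial fractions.

log(exp(w) - 5)/3 - log(exp(w) - 2)/3 + C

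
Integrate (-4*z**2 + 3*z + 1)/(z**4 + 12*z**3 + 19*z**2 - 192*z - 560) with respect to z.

Factor the denominator: (z - 4)*(z + 4)*(z + 5)*(z + 7).
Partial-fraction decomposition: 36/(11*(z + 7)) - 19/(3*(z + 5)) + 25/(8*(z + 4)) - 17/(264*(z - 4)).
Integrate each term: A/(z−a) contributes A·log|z−a|.

-17*log(z - 4)/264 + 25*log(z + 4)/8 - 19*log(z + 5)/3 + 36*log(z + 7)/11 + C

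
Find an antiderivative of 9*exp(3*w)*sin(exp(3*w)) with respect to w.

-3*cos(exp(3*w)) + C

Let u = exp(3*w), so du = (3*exp(3*w)) dw.
Rewriting, the integral becomes 3·∫ sin(u) du = 3·-cos(u).
Substituting back, u = exp(3*w).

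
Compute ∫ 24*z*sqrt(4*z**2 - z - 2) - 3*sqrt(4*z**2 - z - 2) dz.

2*(4*z**2 - z - 2)**(3/2) + C

Let u = 4*z**2 - z - 2, so du = (8*z - 1) dz.
Rewriting, the integral becomes 3·∫ √u du = 3·(2/3)u^(3/2).
Substituting back, u = 4*z**2 - z - 2.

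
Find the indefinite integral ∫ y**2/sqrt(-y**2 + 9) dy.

-y*sqrt(-y**2 + 9)/2 + 9*asin(y/3)/2 + C

Substitute y = 3·sin(θ), so dy = 3·cos(θ) dθ and the radical becomes sqrt(-y**2 + 9) = 3·cos(θ) by the Pythagorean identity.
Integrate the resulting trig expression in θ, then back-substitute θ = asin(y/3), sin(θ) = y/3, cos(θ) = sqrt(-y**2 + 9)/3 (absorbing any constant into C).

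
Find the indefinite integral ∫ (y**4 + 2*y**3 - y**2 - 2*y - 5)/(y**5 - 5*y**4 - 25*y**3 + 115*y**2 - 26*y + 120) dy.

1675*log(y - 6)/814 - 355*log(y - 4)/306 + 355*log(y + 5)/2574 - 581*log(y**2 + 1)/32708 - 267*atan(y)/16354 + C

Factor the denominator: (y - 6)*(y - 4)*(y + 5)*(y**2 + 1).
Partial-fraction decomposition: -(581*y + 267)/(16354*(y**2 + 1)) + 355/(2574*(y + 5)) - 355/(306*(y - 4)) + 1675/(814*(y - 6)).
Integrate each term; A/(y−a) gives A·log|y−a|; the (By+D)/(y²+p²) term gives a log and an atan.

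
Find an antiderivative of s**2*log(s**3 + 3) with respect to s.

Let u = s**3 + 3, so du = (3*s**2) ds.
The integral becomes (1/3)·∫ log(u) du; integrate by parts with u′=log(u), dv′=du.

s**3*log(s**3 + 3)/3 - s**3/3 + log(s**3 + 3) + C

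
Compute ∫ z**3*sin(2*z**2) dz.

-z**2*cos(2*z**2)/4 + sin(2*z**2)/8 + C

Let u = z², du = 2z dz; rewrite as (1/2)∫ u^1·sin(2u) du.
Now integrate by parts 1 time.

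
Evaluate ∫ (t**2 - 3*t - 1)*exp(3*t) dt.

(9*t**2 - 33*t + 2)*exp(3*t)/27 + C

Use integration by parts with u = t**2 - 3*t - 1, dv = exp(3*t) dt, so v = exp(3*t)/3.
Apply parts 2 times (tabular method): alternate signs, differentiate u down to 0, integrate dv up.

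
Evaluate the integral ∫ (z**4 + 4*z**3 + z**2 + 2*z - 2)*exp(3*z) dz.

(27*z**4 + 72*z**3 - 45*z**2 + 84*z - 82)*exp(3*z)/81 + C

Use integration by parts with u = z**4 + 4*z**3 + z**2 + 2*z - 2, dv = exp(3*z) dz, so v = exp(3*z)/3.
Apply parts 4 times (tabular method): alternate signs, differentiate u down to 0, integrate dv up.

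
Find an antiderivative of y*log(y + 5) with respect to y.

Use integration by parts with u = log(y + 5), dv = y dy.
Then du = 1/(y + 5) dy and v = y**2/2.

y**2*log(y + 5)/2 - y**2/4 + 5*y/2 - 25*log(y + 5)/2 + C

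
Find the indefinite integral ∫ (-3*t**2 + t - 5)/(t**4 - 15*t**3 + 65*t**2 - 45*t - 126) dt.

Factor the denominator: (t - 7)*(t - 6)*(t - 3)*(t + 1).
Partial-fraction decomposition: 9/(224*(t + 1)) - 29/(48*(t - 3)) + 107/(21*(t - 6)) - 145/(32*(t - 7)).
Integrate each term: A/(t−a) contributes A·log|t−a|.

-145*log(t - 7)/32 + 107*log(t - 6)/21 - 29*log(t - 3)/48 + 9*log(t + 1)/224 + C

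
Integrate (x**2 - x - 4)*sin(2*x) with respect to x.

Use integration by parts with u = x**2 - x - 4, dv = sin(2*x) dx, so v = -cos(2*x)/2.
Apply parts 2 times (tabular method): alternate signs, differentiate u down to 0, integrate dv up.

-x**2*cos(2*x)/2 + x*sin(2*x)/2 + x*cos(2*x)/2 - sin(2*x)/4 + 9*cos(2*x)/4 + C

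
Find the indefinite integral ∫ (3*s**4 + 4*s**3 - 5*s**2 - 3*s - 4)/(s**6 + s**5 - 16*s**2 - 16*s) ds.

log(s)/4 + 25*log(s - 2)/96 - 7*log(s + 1)/15 + log(s + 2)/32 - 3*log(s**2 + 4)/80 + 83*atan(s/2)/80 + C

Factor the denominator: s*(s - 2)*(s + 1)*(s + 2)*(s**2 + 4).
Partial-fraction decomposition: -(3*s - 83)/(40*(s**2 + 4)) + 1/(32*(s + 2)) - 7/(15*(s + 1)) + 25/(96*(s - 2)) + 1/(4*s).
Integrate each term; A/(s−a) gives A·log|s−a|; the (Bs+D)/(s²+p²) term gives a log and an atan.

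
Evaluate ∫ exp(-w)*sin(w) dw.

-exp(-w)*sin(w)/2 - exp(-w)*cos(w)/2 + C

Let I denote the integral. Integrate by parts with u = sin(w), dv = exp(-w) dw, so v = -exp(-w): I = -exp(-w)*sin(w) + ∫ exp(-w)*cos(w) dw.
Apply parts again with u = cos(w), dv = exp(-w) dw: ∫ exp(-w)*cos(w) dw = -exp(-w)*cos(w) − I. Substituting back brings back I: I = -exp(-w)*sin(w) - exp(-w)*cos(w) − I.
Solving for I: (1 + 1)·I equals the remaining terms, so I = (1/2)·(-exp(-w)*sin(w) - exp(-w)*cos(w)).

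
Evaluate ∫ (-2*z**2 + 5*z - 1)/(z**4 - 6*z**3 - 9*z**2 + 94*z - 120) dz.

Factor the denominator: (z - 5)*(z - 3)*(z - 2)*(z + 4).
Partial-fraction decomposition: 53/(378*(z + 4)) + 1/(18*(z - 2)) + 2/(7*(z - 3)) - 13/(27*(z - 5)).
Integrate each term: A/(z−a) contributes A·log|z−a|.

-13*log(z - 5)/27 + 2*log(z - 3)/7 + log(z - 2)/18 + 53*log(z + 4)/378 + C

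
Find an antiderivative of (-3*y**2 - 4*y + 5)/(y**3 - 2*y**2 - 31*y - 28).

Factor the denominator: (y - 7)*(y + 1)*(y + 4).
Partial-fraction decomposition: -9/(11*(y + 4)) - 1/(4*(y + 1)) - 85/(44*(y - 7)).
Integrate each term: A/(y−a) contributes A·log|y−a|.

-85*log(y - 7)/44 - log(y + 1)/4 - 9*log(y + 4)/11 + C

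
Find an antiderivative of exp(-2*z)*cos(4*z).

Let I denote the integral. Integrate by parts with u = cos(4*z), dv = exp(-2*z) dz, so v = -exp(-2*z)/2: I = -exp(-2*z)*cos(4*z)/2 − 2·∫ exp(-2*z)*sin(4*z) dz.
Apply parts again with u = sin(4*z), dv = exp(-2*z) dz: ∫ exp(-2*z)*sin(4*z) dz = -exp(-2*z)*sin(4*z)/2 + 2·I. Substituting back brings back I: I = exp(-2*z)*sin(4*z) - exp(-2*z)*cos(4*z)/2 − 4·I.
Solving for I: (1 + 4)·I equals the remaining terms, so I = (1/5)·(exp(-2*z)*sin(4*z) - exp(-2*z)*cos(4*z)/2).

exp(-2*z)*sin(4*z)/5 - exp(-2*z)*cos(4*z)/10 + C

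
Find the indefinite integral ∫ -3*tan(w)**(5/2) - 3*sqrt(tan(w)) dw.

-2*tan(w)**(3/2) + C

Let u = tan(w), so du = (tan(w)**2 + 1) dw.
Rewriting, the integral becomes -3·∫ √u du = -3·(2/3)u^(3/2).
Substituting back, u = tan(w).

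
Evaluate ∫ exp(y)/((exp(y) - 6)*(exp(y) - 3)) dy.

log(exp(y) - 6)/3 - log(exp(y) - 3)/3 + C

Let u = e^y, du = e^y dy.
The integral becomes ∫ du/((u-6)(u-3)); decompose into partial fractions.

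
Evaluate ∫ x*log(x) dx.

x**2*log(x)/2 - x**2/4 + C

Use integration by parts with u = log(x), dv = x dx.
Then du = 1/x dx and v = x**2/2.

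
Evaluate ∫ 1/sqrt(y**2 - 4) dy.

Substitute y = 2·sec(θ), so dy = 2·sec(θ)*tan(θ) dθ and the radical becomes sqrt(y**2 - 4) = 2·tan(θ) by the Pythagorean identity.
Integrate the resulting trig expression in θ, then back-substitute sec(θ) = y/2, tan(θ) = sqrt(y**2 - 4)/2 (absorbing any constant into C).

log(y + sqrt(y**2 - 4)) + C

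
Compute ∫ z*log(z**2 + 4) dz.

z**2*log(z**2 + 4)/2 - z**2/2 + 2*log(z**2 + 4) + C

Let u = z**2 + 4, so du = (2*z) dz.
The integral becomes (1/2)·∫ log(u) du; integrate by parts with u′=log(u), dv′=du.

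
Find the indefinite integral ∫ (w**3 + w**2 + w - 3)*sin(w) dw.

-w**3*cos(w) + 3*w**2*sin(w) - w**2*cos(w) + 2*w*sin(w) + 5*w*cos(w) - 5*sin(w) + 5*cos(w) + C

Use integration by parts with u = w**3 + w**2 + w - 3, dv = sin(w) dw, so v = -cos(w).
Apply parts 3 times (tabular method): alternate signs, differentiate u down to 0, integrate dv up.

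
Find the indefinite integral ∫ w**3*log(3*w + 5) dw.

Use integration by parts with u = log(3*w + 5), dv = w**3 dw.
Then du = 3/(3*w + 5) dw and v = w**4/4.

w**4*log(3*w + 5)/4 - w**4/16 + 5*w**3/36 - 25*w**2/72 + 125*w/108 - 625*log(3*w + 5)/324 + C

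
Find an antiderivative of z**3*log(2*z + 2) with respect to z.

z**4*log(2*z + 2)/4 - z**4/16 + z**3/12 - z**2/8 + z/4 - log(z + 1)/4 + C

Use integration by parts with u = log(2*z + 2), dv = z**3 dz.
Then du = 2/(2*z + 2) dz and v = z**4/4.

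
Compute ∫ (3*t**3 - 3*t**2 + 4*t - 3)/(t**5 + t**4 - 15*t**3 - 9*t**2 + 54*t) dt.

-log(t)/18 + 7*log(t - 3)/12 - 17*log(t - 2)/50 - 169*log(t + 3)/900 - 41/(30*t + 90) + C

Factor the denominator: t*(t - 3)*(t - 2)*(t + 3)**2.
Partial-fraction decomposition: -169/(900*(t + 3)) + 41/(30*(t + 3)**2) - 17/(50*(t - 2)) + 7/(12*(t - 3)) - 1/(18*t).
Integrate each term; A/(t−a) gives A·log|t−a|; A/(t−a)² gives −A/(t−a).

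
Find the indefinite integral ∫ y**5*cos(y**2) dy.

Let u = y², du = 2y dy; rewrite as (1/2)∫ u^2·cos(1u) du.
Now integrate by parts 2 times.

y**4*sin(y**2)/2 + y**2*cos(y**2) - sin(y**2) + C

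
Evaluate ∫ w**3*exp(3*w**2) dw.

Let u = w², du = 2w dw; rewrite as (1/2)∫ u^1·exp(3u) du.
Now integrate by parts 1 time.

(3*w**2 - 1)*exp(3*w**2)/18 + C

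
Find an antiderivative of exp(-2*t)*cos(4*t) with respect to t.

Let I denote the integral. Integrate by parts with u = cos(4*t), dv = exp(-2*t) dt, so v = -exp(-2*t)/2: I = -exp(-2*t)*cos(4*t)/2 − 2·∫ exp(-2*t)*sin(4*t) dt.
Apply parts again with u = sin(4*t), dv = exp(-2*t) dt: ∫ exp(-2*t)*sin(4*t) dt = -exp(-2*t)*sin(4*t)/2 + 2·I. Substituting back brings back I: I = exp(-2*t)*sin(4*t) - exp(-2*t)*cos(4*t)/2 − 4·I.
Solving for I: (1 + 4)·I equals the remaining terms, so I = (1/5)·(exp(-2*t)*sin(4*t) - exp(-2*t)*cos(4*t)/2).

exp(-2*t)*sin(4*t)/5 - exp(-2*t)*cos(4*t)/10 + C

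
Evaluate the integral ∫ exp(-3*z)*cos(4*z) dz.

Let I denote the integral. Integrate by parts with u = cos(4*z), dv = exp(-3*z) dz, so v = -exp(-3*z)/3: I = -exp(-3*z)*cos(4*z)/3 − (4/3)·∫ exp(-3*z)*sin(4*z) dz.
Apply parts again with u = sin(4*z), dv = exp(-3*z) dz: ∫ exp(-3*z)*sin(4*z) dz = -exp(-3*z)*sin(4*z)/3 + (4/3)·I. Substituting back brings back I: I = 4*exp(-3*z)*sin(4*z)/9 - exp(-3*z)*cos(4*z)/3 − (16/9)·I.
Solving for I: (1 + 16/9)·I equals the remaining terms, so I = (9/25)·(4*exp(-3*z)*sin(4*z)/9 - exp(-3*z)*cos(4*z)/3).

4*exp(-3*z)*sin(4*z)/25 - 3*exp(-3*z)*cos(4*z)/25 + C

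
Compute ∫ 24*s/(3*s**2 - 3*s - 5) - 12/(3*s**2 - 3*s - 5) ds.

4*log(3*s**2 - 3*s - 5) + C

Let u = 3*s**2 - 3*s - 5, so du = (6*s - 3) ds.
Rewriting, the integral becomes 4·∫ 1/u du = 4·log(u).
Substituting back, u = 3*s**2 - 3*s - 5.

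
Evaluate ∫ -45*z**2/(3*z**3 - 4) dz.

Let u = 3*z**3 - 4, so du = (9*z**2) dz.
Rewriting, the integral becomes -5·∫ 1/u du = -5·log(u).
Substituting back, u = 3*z**3 - 4.

-5*log(3*z**3 - 4) + C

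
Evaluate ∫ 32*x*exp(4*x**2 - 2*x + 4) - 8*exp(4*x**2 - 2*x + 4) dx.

Let u = 4*x**2 - 2*x + 4, so du = (8*x - 2) dx.
Rewriting, the integral becomes 4·∫ e^u du = 4·e^u.
Substituting back, u = 4*x**2 - 2*x + 4.

4*exp(4*x**2 - 2*x + 4) + C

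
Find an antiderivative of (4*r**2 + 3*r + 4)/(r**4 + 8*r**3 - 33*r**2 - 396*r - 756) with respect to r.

17*log(r - 7)/130 - 31*log(r + 3)/90 + 25*log(r + 6)/117 - 10/(3*r + 18) + C

Factor the denominator: (r - 7)*(r + 3)*(r + 6)**2.
Partial-fraction decomposition: 25/(117*(r + 6)) + 10/(3*(r + 6)**2) - 31/(90*(r + 3)) + 17/(130*(r - 7)).
Integrate each term; A/(r−a) gives A·log|r−a|; A/(r−a)² gives −A/(r−a).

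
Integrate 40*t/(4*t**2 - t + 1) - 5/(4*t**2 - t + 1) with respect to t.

Let u = 4*t**2 - t + 1, so du = (8*t - 1) dt.
Rewriting, the integral becomes 5·∫ 1/u du = 5·log(u).
Substituting back, u = 4*t**2 - t + 1.

5*log(4*t**2 - t + 1) + C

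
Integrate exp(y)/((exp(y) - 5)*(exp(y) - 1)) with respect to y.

Let u = e^y, du = e^y dy.
The integral becomes ∫ du/((u-5)(u-1)); decompose into partial fractions.

log(exp(y) - 5)/4 - log(exp(y) - 1)/4 + C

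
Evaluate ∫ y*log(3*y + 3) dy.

y**2*log(3*y + 3)/2 - y**2/4 + y/2 - log(y + 1)/2 + C

Use integration by parts with u = log(3*y + 3), dv = y dy.
Then du = 3/(3*y + 3) dy and v = y**2/2.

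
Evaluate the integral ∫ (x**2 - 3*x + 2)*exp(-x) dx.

Use integration by parts with u = x**2 - 3*x + 2, dv = exp(-x) dx, so v = -exp(-x).
Apply parts 2 times (tabular method): alternate signs, differentiate u down to 0, integrate dv up.

(-x**2 + x - 1)*exp(-x) + C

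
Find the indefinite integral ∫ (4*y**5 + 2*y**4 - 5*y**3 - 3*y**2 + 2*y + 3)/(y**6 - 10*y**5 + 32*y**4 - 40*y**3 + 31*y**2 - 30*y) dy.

-log(y)/10 + 13063*log(y - 5)/780 - 327*log(y - 3)/20 + 23*log(y - 2)/6 - 17*log(y**2 + 1)/260 - 23*atan(y)/65 + C

Factor the denominator: y*(y - 5)*(y - 3)*(y - 2)*(y**2 + 1).
Partial-fraction decomposition: -(17*y + 46)/(130*(y**2 + 1)) + 23/(6*(y - 2)) - 327/(20*(y - 3)) + 13063/(780*(y - 5)) - 1/(10*y).
Integrate each term; A/(y−a) gives A·log|y−a|; the (By+D)/(y²+p²) term gives a log and an atan.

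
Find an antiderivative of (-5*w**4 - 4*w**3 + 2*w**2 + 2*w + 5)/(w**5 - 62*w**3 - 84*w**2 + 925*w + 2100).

Factor the denominator: (w - 7)*(w - 5)*(w + 3)*(w + 4)*(w + 5).
Partial-fraction decomposition: -43/(4*(w + 5)) + 995/(99*(w + 4)) - 7/(4*(w + 3)) + 89/(36*(w - 5)) - 221/(44*(w - 7)).
Integrate each term: A/(w−a) contributes A·log|w−a|.

-221*log(w - 7)/44 + 89*log(w - 5)/36 - 7*log(w + 3)/4 + 995*log(w + 4)/99 - 43*log(w + 5)/4 + C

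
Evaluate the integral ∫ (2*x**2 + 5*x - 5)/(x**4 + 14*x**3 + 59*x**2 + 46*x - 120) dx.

Factor the denominator: (x - 1)*(x + 4)*(x + 5)*(x + 6).
Partial-fraction decomposition: -37/(14*(x + 6)) + 10/(3*(x + 5)) - 7/(10*(x + 4)) + 1/(105*(x - 1)).
Integrate each term: A/(x−a) contributes A·log|x−a|.

log(x - 1)/105 - 7*log(x + 4)/10 + 10*log(x + 5)/3 - 37*log(x + 6)/14 + C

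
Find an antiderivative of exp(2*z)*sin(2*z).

Let I denote the integral. Integrate by parts with u = sin(2*z), dv = exp(2*z) dz, so v = exp(2*z)/2: I = exp(2*z)*sin(2*z)/2 − ∫ exp(2*z)*cos(2*z) dz.
Apply parts again with u = cos(2*z), dv = exp(2*z) dz: ∫ exp(2*z)*cos(2*z) dz = exp(2*z)*cos(2*z)/2 + I. Substituting back brings back I: I = exp(2*z)*sin(2*z)/2 - exp(2*z)*cos(2*z)/2 − I.
Solving for I: (1 + 1)·I equals the remaining terms, so I = (1/2)·(exp(2*z)*sin(2*z)/2 - exp(2*z)*cos(2*z)/2).

exp(2*z)*sin(2*z)/4 - exp(2*z)*cos(2*z)/4 + C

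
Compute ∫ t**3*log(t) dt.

t**4*log(t)/4 - t**4/16 + C

Use integration by parts with u = log(t), dv = t**3 dt.
Then du = 1/t dt and v = t**4/4.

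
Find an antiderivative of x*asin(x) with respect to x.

Use integration by parts with u = arcsin(x), dv = x dx.
Then du = 1/sqrt(-x**2 + 1) dx.

x**2*asin(x)/2 + x*sqrt(-x**2 + 1)/4 - asin(x)/4 + C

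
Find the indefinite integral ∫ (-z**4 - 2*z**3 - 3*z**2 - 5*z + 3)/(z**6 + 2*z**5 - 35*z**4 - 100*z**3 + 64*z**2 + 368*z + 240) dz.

-1863*log(z - 6)/19712 + 17*log(z - 2)/448 + log(z + 1)/14 - 385*log(z + 2)/2304 + 211*log(z + 5)/1386 + 1/(96*z + 192) + C

Factor the denominator: (z - 6)*(z - 2)*(z + 1)*(z + 2)**2*(z + 5).
Partial-fraction decomposition: 211/(1386*(z + 5)) - 385/(2304*(z + 2)) - 1/(96*(z + 2)**2) + 1/(14*(z + 1)) + 17/(448*(z - 2)) - 1863/(19712*(z - 6)).
Integrate each term; A/(z−a) gives A·log|z−a|; A/(z−a)² gives −A/(z−a).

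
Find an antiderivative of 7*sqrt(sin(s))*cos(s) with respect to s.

14*sin(s)**(3/2)/3 + C

Let u = sin(s), so du = (cos(s)) ds.
Rewriting, the integral becomes 7·∫ √u du = 7·(2/3)u^(3/2).
Substituting back, u = sin(s).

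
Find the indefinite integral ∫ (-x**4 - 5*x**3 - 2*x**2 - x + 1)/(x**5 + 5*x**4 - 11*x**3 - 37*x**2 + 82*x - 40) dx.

-65*log(x - 2)/42 + 218*log(x - 1)/225 - 37*log(x + 4)/150 - 11*log(x + 5)/63 - 4/(15*x - 15) + C

Factor the denominator: (x - 2)*(x - 1)**2*(x + 4)*(x + 5).
Partial-fraction decomposition: -11/(63*(x + 5)) - 37/(150*(x + 4)) + 218/(225*(x - 1)) + 4/(15*(x - 1)**2) - 65/(42*(x - 2)).
Integrate each term; A/(x−a) gives A·log|x−a|; A/(x−a)² gives −A/(x−a).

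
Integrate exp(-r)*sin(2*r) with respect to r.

Let I denote the integral. Integrate by parts with u = sin(2*r), dv = exp(-r) dr, so v = -exp(-r): I = -exp(-r)*sin(2*r) + 2·∫ exp(-r)*cos(2*r) dr.
Apply parts again with u = cos(2*r), dv = exp(-r) dr: ∫ exp(-r)*cos(2*r) dr = -exp(-r)*cos(2*r) − 2·I. Substituting back brings back I: I = -exp(-r)*sin(2*r) - 2*exp(-r)*cos(2*r) − 4·I.
Solving for I: (1 + 4)·I equals the remaining terms, so I = (1/5)·(-exp(-r)*sin(2*r) - 2*exp(-r)*cos(2*r)).

-exp(-r)*sin(2*r)/5 - 2*exp(-r)*cos(2*r)/5 + C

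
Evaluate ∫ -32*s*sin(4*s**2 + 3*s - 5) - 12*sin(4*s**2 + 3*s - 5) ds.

4*cos(4*s**2 + 3*s - 5) + C

Let u = 4*s**2 + 3*s - 5, so du = (8*s + 3) ds.
Rewriting, the integral becomes -4·∫ sin(u) du = -4·-cos(u).
Substituting back, u = 4*s**2 + 3*s - 5.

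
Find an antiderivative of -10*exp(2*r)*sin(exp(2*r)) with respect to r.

5*cos(exp(2*r)) + C

Let u = exp(2*r), so du = (2*exp(2*r)) dr.
Rewriting, the integral becomes -5·∫ sin(u) du = -5·-cos(u).
Substituting back, u = exp(2*r).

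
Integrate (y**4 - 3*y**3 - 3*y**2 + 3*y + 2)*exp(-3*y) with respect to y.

Use integration by parts with u = y**4 - 3*y**3 - 3*y**2 + 3*y + 2, dv = exp(-3*y) dy, so v = -exp(-3*y)/3.
Apply parts 4 times (tabular method): alternate signs, differentiate u down to 0, integrate dv up.

(-27*y**4 + 45*y**3 + 126*y**2 + 3*y - 53)*exp(-3*y)/81 + C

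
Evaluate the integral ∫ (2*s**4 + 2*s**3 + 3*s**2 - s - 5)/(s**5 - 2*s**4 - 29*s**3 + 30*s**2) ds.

Factor the denominator: s**2*(s - 6)*(s - 1)*(s + 5).
Partial-fraction decomposition: 43/(66*(s + 5)) - 1/(30*(s - 1)) + 3121/(1980*(s - 6)) - 7/(36*s) - 1/(6*s**2).
Integrate each term; A/(s−a) gives A·log|s−a|; A/(s−a)² gives −A/(s−a).

-7*log(s)/36 + 3121*log(s - 6)/1980 - log(s - 1)/30 + 43*log(s + 5)/66 + 1/(6*s) + C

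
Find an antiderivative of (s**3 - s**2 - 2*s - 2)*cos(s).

s**3*sin(s) - s**2*sin(s) + 3*s**2*cos(s) - 8*s*sin(s) - 2*s*cos(s) - 8*cos(s) + C

Use integration by parts with u = s**3 - s**2 - 2*s - 2, dv = cos(s) ds, so v = sin(s).
Apply parts 3 times (tabular method): alternate signs, differentiate u down to 0, integrate dv up.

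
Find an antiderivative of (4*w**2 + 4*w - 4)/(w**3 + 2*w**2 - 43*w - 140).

Factor the denominator: (w - 7)*(w + 4)*(w + 5).
Partial-fraction decomposition: 19/(3*(w + 5)) - 4/(w + 4) + 5/(3*(w - 7)).
Integrate each term: A/(w−a) contributes A·log|w−a|.

5*log(w - 7)/3 - 4*log(w + 4) + 19*log(w + 5)/3 + C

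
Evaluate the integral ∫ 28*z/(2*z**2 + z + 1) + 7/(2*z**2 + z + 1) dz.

7*log(2*z**2 + z + 1) + C

Let u = 2*z**2 + z + 1, so du = (4*z + 1) dz.
Rewriting, the integral becomes 7·∫ 1/u du = 7·log(u).
Substituting back, u = 2*z**2 + z + 1.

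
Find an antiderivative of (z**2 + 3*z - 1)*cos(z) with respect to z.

Use integration by parts with u = z**2 + 3*z - 1, dv = cos(z) dz, so v = sin(z).
Apply parts 2 times (tabular method): alternate signs, differentiate u down to 0, integrate dv up.

z**2*sin(z) + 3*z*sin(z) + 2*z*cos(z) - 3*sin(z) + 3*cos(z) + C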